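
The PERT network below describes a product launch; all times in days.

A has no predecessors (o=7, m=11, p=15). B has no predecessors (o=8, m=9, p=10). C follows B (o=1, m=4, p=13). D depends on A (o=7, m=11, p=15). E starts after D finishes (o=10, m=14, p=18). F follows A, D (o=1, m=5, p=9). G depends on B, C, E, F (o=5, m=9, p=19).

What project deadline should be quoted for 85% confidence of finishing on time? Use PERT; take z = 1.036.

49.4 days

te_A = (7 + 4·11 + 15)/6 = 66/6 = 11; σ²_A = ((15−7)/6)² = 1.778
te_B = (8 + 4·9 + 10)/6 = 54/6 = 9; σ²_B = ((10−8)/6)² = 0.111
te_C = (1 + 4·4 + 13)/6 = 30/6 = 5; σ²_C = ((13−1)/6)² = 4.000
te_D = (7 + 4·11 + 15)/6 = 66/6 = 11; σ²_D = ((15−7)/6)² = 1.778
te_E = (10 + 4·14 + 18)/6 = 84/6 = 14; σ²_E = ((18−10)/6)² = 1.778
te_F = (1 + 4·5 + 9)/6 = 30/6 = 5; σ²_F = ((9−1)/6)² = 1.778
te_G = (5 + 4·9 + 19)/6 = 60/6 = 10; σ²_G = ((19−5)/6)² = 5.444

Forward pass:
ES_A = 0; EF_A = 11
ES_B = 0; EF_B = 9
ES_C = 9; EF_C = 9+5 = 14
ES_D = 11; EF_D = 11+11 = 22
ES_E = 22; EF_E = 22+14 = 36
ES_F = max(EF_A=11, EF_D=22) = 22; EF_F = 22+5 = 27
ES_G = max(EF_B=9, EF_C=14, EF_E=36, EF_F=27) = 36; EF_G = 36+10 = 46
Expected project duration μ = 46 days. Critical path: A → D → E → G.

Variance along critical path = 1.778 + 1.778 + 1.778 + 5.444 = 10.778; σ = 3.283 days.
D = μ + z·σ = 46 + 1.036·3.283 = 49.4 days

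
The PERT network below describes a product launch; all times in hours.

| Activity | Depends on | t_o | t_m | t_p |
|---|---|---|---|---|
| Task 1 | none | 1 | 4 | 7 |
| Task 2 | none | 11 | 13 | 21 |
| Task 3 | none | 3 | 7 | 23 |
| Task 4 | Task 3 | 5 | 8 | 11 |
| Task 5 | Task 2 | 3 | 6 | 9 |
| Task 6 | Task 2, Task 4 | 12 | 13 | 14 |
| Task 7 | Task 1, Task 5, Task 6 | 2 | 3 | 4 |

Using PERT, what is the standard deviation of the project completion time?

3.51 hours

te_Task 1 = (1 + 4·4 + 7)/6 = 24/6 = 4; σ²_Task 1 = ((7−1)/6)² = 1.000
te_Task 2 = (11 + 4·13 + 21)/6 = 84/6 = 14; σ²_Task 2 = ((21−11)/6)² = 2.778
te_Task 3 = (3 + 4·7 + 23)/6 = 54/6 = 9; σ²_Task 3 = ((23−3)/6)² = 11.111
te_Task 4 = (5 + 4·8 + 11)/6 = 48/6 = 8; σ²_Task 4 = ((11−5)/6)² = 1.000
te_Task 5 = (3 + 4·6 + 9)/6 = 36/6 = 6; σ²_Task 5 = ((9−3)/6)² = 1.000
te_Task 6 = (12 + 4·13 + 14)/6 = 78/6 = 13; σ²_Task 6 = ((14−12)/6)² = 0.111
te_Task 7 = (2 + 4·3 + 4)/6 = 18/6 = 3; σ²_Task 7 = ((4−2)/6)² = 0.111

Forward pass:
ES_Task 1 = 0; EF_Task 1 = 4
ES_Task 2 = 0; EF_Task 2 = 14
ES_Task 3 = 0; EF_Task 3 = 9
ES_Task 4 = 9; EF_Task 4 = 9+8 = 17
ES_Task 5 = 14; EF_Task 5 = 14+6 = 20
ES_Task 6 = max(EF_Task 2=14, EF_Task 4=17) = 17; EF_Task 6 = 17+13 = 30
ES_Task 7 = max(EF_Task 1=4, EF_Task 5=20, EF_Task 6=30) = 30; EF_Task 7 = 30+3 = 33
Expected project duration μ = 33 hours. Critical path: Task 3 → Task 4 → Task 6 → Task 7.

Variance along critical path = 11.111 + 1.000 + 0.111 + 0.111 = 12.333
σ = √12.333 = 3.512 hours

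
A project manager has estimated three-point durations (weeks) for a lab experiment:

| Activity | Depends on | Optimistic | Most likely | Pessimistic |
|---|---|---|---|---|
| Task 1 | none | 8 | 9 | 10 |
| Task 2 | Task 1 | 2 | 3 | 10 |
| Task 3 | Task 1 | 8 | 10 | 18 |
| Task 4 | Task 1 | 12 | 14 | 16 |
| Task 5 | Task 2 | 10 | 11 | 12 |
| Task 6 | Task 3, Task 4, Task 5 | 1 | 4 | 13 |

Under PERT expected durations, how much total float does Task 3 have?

te_Task 1 = (8 + 4·9 + 10)/6 = 54/6 = 9
te_Task 2 = (2 + 4·3 + 10)/6 = 24/6 = 4
te_Task 3 = (8 + 4·10 + 18)/6 = 66/6 = 11
te_Task 4 = (12 + 4·14 + 16)/6 = 84/6 = 14
te_Task 5 = (10 + 4·11 + 12)/6 = 66/6 = 11
te_Task 6 = (1 + 4·4 + 13)/6 = 30/6 = 5

Forward pass:
ES_Task 1 = 0; EF_Task 1 = 9
ES_Task 2 = 9; EF_Task 2 = 9+4 = 13
ES_Task 3 = 9; EF_Task 3 = 9+11 = 20
ES_Task 4 = 9; EF_Task 4 = 9+14 = 23
ES_Task 5 = 13; EF_Task 5 = 13+11 = 24
ES_Task 6 = max(EF_Task 3=20, EF_Task 4=23, EF_Task 5=24) = 24; EF_Task 6 = 24+5 = 29
Expected project duration μ = 29 weeks. Critical path: Task 1 → Task 2 → Task 5 → Task 6.

Backward pass:
LF_Task 6 = 29; LS_Task 6 = 29−5 = 24
LF_Task 5 = LS_Task 6 = 24; LS_Task 5 = 24−11 = 13
LF_Task 4 = LS_Task 6 = 24; LS_Task 4 = 24−14 = 10
LF_Task 3 = LS_Task 6 = 24; LS_Task 3 = 24−11 = 13
LF_Task 2 = LS_Task 5 = 13; LS_Task 2 = 13−4 = 9
LF_Task 1 = min(LS_Task 2=9, LS_Task 3=13, LS_Task 4=10) = 9; LS_Task 1 = 9−9 = 0
Slack_Task 3 = LS_Task 3 − ES_Task 3 = 13 − 9 = 4

4 weeks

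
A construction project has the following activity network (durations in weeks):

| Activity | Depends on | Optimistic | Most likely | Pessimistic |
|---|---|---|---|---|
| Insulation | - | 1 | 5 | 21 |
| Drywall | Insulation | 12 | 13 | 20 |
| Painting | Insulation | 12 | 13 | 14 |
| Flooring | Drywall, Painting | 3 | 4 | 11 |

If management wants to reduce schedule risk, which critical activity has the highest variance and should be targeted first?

Insulation

te_Insulation = (1 + 4·5 + 21)/6 = 42/6 = 7; σ²_Insulation = ((21−1)/6)² = 11.111
te_Drywall = (12 + 4·13 + 20)/6 = 84/6 = 14; σ²_Drywall = ((20−12)/6)² = 1.778
te_Painting = (12 + 4·13 + 14)/6 = 78/6 = 13; σ²_Painting = ((14−12)/6)² = 0.111
te_Flooring = (3 + 4·4 + 11)/6 = 30/6 = 5; σ²_Flooring = ((11−3)/6)² = 1.778

Forward pass:
ES_Insulation = 0; EF_Insulation = 7
ES_Drywall = 7; EF_Drywall = 7+14 = 21
ES_Painting = 7; EF_Painting = 7+13 = 20
ES_Flooring = max(EF_Drywall=21, EF_Painting=20) = 21; EF_Flooring = 21+5 = 26
Expected project duration μ = 26 weeks. Critical path: Insulation → Drywall → Flooring.

Variances on critical path: σ²_Insulation=11.111, σ²_Drywall=1.778, σ²_Flooring=1.778.
Largest is σ²_Insulation = 11.111.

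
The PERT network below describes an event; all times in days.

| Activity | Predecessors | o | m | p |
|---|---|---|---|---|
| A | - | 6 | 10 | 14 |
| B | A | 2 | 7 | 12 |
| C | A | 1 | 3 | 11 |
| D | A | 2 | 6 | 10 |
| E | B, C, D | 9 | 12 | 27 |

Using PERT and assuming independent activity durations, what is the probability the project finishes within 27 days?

0.139

te_A = (6 + 4·10 + 14)/6 = 60/6 = 10; σ²_A = ((14−6)/6)² = 1.778
te_B = (2 + 4·7 + 12)/6 = 42/6 = 7; σ²_B = ((12−2)/6)² = 2.778
te_C = (1 + 4·3 + 11)/6 = 24/6 = 4; σ²_C = ((11−1)/6)² = 2.778
te_D = (2 + 4·6 + 10)/6 = 36/6 = 6; σ²_D = ((10−2)/6)² = 1.778
te_E = (9 + 4·12 + 27)/6 = 84/6 = 14; σ²_E = ((27−9)/6)² = 9.000

Forward pass:
ES_A = 0; EF_A = 10
ES_B = 10; EF_B = 10+7 = 17
ES_C = 10; EF_C = 10+4 = 14
ES_D = 10; EF_D = 10+6 = 16
ES_E = max(EF_B=17, EF_C=14, EF_D=16) = 17; EF_E = 17+14 = 31
Expected project duration μ = 31 days. Critical path: A → B → E.

Variance along critical path = 1.778 + 2.778 + 9.000 = 13.556; σ = √13.556 = 3.682 days.
Z = (27 − 31) / 3.682 = -1.086
P(T ≤ 27) = Φ(-1.086) ≈ 0.139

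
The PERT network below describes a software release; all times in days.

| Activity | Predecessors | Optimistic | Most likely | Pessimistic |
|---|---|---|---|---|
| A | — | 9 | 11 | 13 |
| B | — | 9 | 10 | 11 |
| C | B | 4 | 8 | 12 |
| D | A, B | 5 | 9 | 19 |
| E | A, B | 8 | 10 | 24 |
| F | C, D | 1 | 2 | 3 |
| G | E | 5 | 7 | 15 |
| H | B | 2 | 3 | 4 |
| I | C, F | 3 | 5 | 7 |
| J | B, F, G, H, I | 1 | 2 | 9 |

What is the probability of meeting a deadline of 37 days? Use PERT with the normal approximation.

0.806

te_A = (9 + 4·11 + 13)/6 = 66/6 = 11; σ²_A = ((13−9)/6)² = 0.444
te_B = (9 + 4·10 + 11)/6 = 60/6 = 10; σ²_B = ((11−9)/6)² = 0.111
te_C = (4 + 4·8 + 12)/6 = 48/6 = 8; σ²_C = ((12−4)/6)² = 1.778
te_D = (5 + 4·9 + 19)/6 = 60/6 = 10; σ²_D = ((19−5)/6)² = 5.444
te_E = (8 + 4·10 + 24)/6 = 72/6 = 12; σ²_E = ((24−8)/6)² = 7.111
te_F = (1 + 4·2 + 3)/6 = 12/6 = 2; σ²_F = ((3−1)/6)² = 0.111
te_G = (5 + 4·7 + 15)/6 = 48/6 = 8; σ²_G = ((15−5)/6)² = 2.778
te_H = (2 + 4·3 + 4)/6 = 18/6 = 3; σ²_H = ((4−2)/6)² = 0.111
te_I = (3 + 4·5 + 7)/6 = 30/6 = 5; σ²_I = ((7−3)/6)² = 0.444
te_J = (1 + 4·2 + 9)/6 = 18/6 = 3; σ²_J = ((9−1)/6)² = 1.778

Forward pass:
ES_A = 0; EF_A = 11
ES_B = 0; EF_B = 10
ES_C = 10; EF_C = 10+8 = 18
ES_D = max(EF_A=11, EF_B=10) = 11; EF_D = 11+10 = 21
ES_E = max(EF_A=11, EF_B=10) = 11; EF_E = 11+12 = 23
ES_F = max(EF_C=18, EF_D=21) = 21; EF_F = 21+2 = 23
ES_G = 23; EF_G = 23+8 = 31
ES_H = 10; EF_H = 10+3 = 13
ES_I = max(EF_C=18, EF_F=23) = 23; EF_I = 23+5 = 28
ES_J = max(EF_B=10, EF_F=23, EF_G=31, EF_H=13, EF_I=28) = 31; EF_J = 31+3 = 34
Expected project duration μ = 34 days. Critical path: A → E → G → J.

Variance along critical path = 0.444 + 7.111 + 2.778 + 1.778 = 12.111; σ = √12.111 = 3.480 days.
Z = (37 − 34) / 3.480 = 0.862
P(T ≤ 37) = Φ(0.862) ≈ 0.806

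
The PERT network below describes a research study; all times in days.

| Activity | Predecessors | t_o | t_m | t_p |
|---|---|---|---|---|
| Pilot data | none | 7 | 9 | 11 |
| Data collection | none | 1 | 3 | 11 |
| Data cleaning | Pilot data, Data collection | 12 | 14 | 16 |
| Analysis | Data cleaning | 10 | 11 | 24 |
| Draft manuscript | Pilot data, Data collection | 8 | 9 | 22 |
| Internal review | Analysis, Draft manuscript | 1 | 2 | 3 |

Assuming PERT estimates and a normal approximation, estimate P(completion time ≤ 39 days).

te_Pilot data = (7 + 4·9 + 11)/6 = 54/6 = 9; σ²_Pilot data = ((11−7)/6)² = 0.444
te_Data collection = (1 + 4·3 + 11)/6 = 24/6 = 4; σ²_Data collection = ((11−1)/6)² = 2.778
te_Data cleaning = (12 + 4·14 + 16)/6 = 84/6 = 14; σ²_Data cleaning = ((16−12)/6)² = 0.444
te_Analysis = (10 + 4·11 + 24)/6 = 78/6 = 13; σ²_Analysis = ((24−10)/6)² = 5.444
te_Draft manuscript = (8 + 4·9 + 22)/6 = 66/6 = 11; σ²_Draft manuscript = ((22−8)/6)² = 5.444
te_Internal review = (1 + 4·2 + 3)/6 = 12/6 = 2; σ²_Internal review = ((3−1)/6)² = 0.111

Forward pass:
ES_Pilot data = 0; EF_Pilot data = 9
ES_Data collection = 0; EF_Data collection = 4
ES_Data cleaning = max(EF_Pilot data=9, EF_Data collection=4) = 9; EF_Data cleaning = 9+14 = 23
ES_Analysis = 23; EF_Analysis = 23+13 = 36
ES_Draft manuscript = max(EF_Pilot data=9, EF_Data collection=4) = 9; EF_Draft manuscript = 9+11 = 20
ES_Internal review = max(EF_Analysis=36, EF_Draft manuscript=20) = 36; EF_Internal review = 36+2 = 38
Expected project duration μ = 38 days. Critical path: Pilot data → Data cleaning → Analysis → Internal review.

Variance along critical path = 0.444 + 0.444 + 5.444 + 0.111 = 6.444; σ = √6.444 = 2.539 days.
Z = (39 − 38) / 2.539 = 0.394
P(T ≤ 39) = Φ(0.394) ≈ 0.653

0.653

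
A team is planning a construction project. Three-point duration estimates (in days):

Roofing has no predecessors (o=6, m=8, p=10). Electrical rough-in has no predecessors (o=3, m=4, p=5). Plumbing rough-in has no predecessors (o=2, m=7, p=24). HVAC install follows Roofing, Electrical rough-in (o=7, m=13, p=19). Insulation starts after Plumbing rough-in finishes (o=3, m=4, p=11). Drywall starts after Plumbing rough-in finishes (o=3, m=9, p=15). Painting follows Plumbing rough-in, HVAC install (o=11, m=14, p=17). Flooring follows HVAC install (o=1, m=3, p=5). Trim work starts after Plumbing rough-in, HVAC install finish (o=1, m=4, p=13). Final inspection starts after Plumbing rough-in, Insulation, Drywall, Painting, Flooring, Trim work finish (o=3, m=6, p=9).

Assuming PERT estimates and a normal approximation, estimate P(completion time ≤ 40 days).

te_Roofing = (6 + 4·8 + 10)/6 = 48/6 = 8; σ²_Roofing = ((10−6)/6)² = 0.444
te_Electrical rough-in = (3 + 4·4 + 5)/6 = 24/6 = 4; σ²_Electrical rough-in = ((5−3)/6)² = 0.111
te_Plumbing rough-in = (2 + 4·7 + 24)/6 = 54/6 = 9; σ²_Plumbing rough-in = ((24−2)/6)² = 13.444
te_HVAC install = (7 + 4·13 + 19)/6 = 78/6 = 13; σ²_HVAC install = ((19−7)/6)² = 4.000
te_Insulation = (3 + 4·4 + 11)/6 = 30/6 = 5; σ²_Insulation = ((11−3)/6)² = 1.778
te_Drywall = (3 + 4·9 + 15)/6 = 54/6 = 9; σ²_Drywall = ((15−3)/6)² = 4.000
te_Painting = (11 + 4·14 + 17)/6 = 84/6 = 14; σ²_Painting = ((17−11)/6)² = 1.000
te_Flooring = (1 + 4·3 + 5)/6 = 18/6 = 3; σ²_Flooring = ((5−1)/6)² = 0.444
te_Trim work = (1 + 4·4 + 13)/6 = 30/6 = 5; σ²_Trim work = ((13−1)/6)² = 4.000
te_Final inspection = (3 + 4·6 + 9)/6 = 36/6 = 6; σ²_Final inspection = ((9−3)/6)² = 1.000

Forward pass:
ES_Roofing = 0; EF_Roofing = 8
ES_Electrical rough-in = 0; EF_Electrical rough-in = 4
ES_Plumbing rough-in = 0; EF_Plumbing rough-in = 9
ES_HVAC install = max(EF_Roofing=8, EF_Electrical rough-in=4) = 8; EF_HVAC install = 8+13 = 21
ES_Insulation = 9; EF_Insulation = 9+5 = 14
ES_Drywall = 9; EF_Drywall = 9+9 = 18
ES_Painting = max(EF_Plumbing rough-in=9, EF_HVAC install=21) = 21; EF_Painting = 21+14 = 35
ES_Flooring = 21; EF_Flooring = 21+3 = 24
ES_Trim work = max(EF_Plumbing rough-in=9, EF_HVAC install=21) = 21; EF_Trim work = 21+5 = 26
ES_Final inspection = max(EF_Plumbing rough-in=9, EF_Insulation=14, EF_Drywall=18, EF_Painting=35, EF_Flooring=24, EF_Trim work=26) = 35; EF_Final inspection = 35+6 = 41
Expected project duration μ = 41 days. Critical path: Roofing → HVAC install → Painting → Final inspection.

Variance along critical path = 0.444 + 4.000 + 1.000 + 1.000 = 6.444; σ = √6.444 = 2.539 days.
Z = (40 − 41) / 2.539 = -0.394
P(T ≤ 40) = Φ(-0.394) ≈ 0.347

0.347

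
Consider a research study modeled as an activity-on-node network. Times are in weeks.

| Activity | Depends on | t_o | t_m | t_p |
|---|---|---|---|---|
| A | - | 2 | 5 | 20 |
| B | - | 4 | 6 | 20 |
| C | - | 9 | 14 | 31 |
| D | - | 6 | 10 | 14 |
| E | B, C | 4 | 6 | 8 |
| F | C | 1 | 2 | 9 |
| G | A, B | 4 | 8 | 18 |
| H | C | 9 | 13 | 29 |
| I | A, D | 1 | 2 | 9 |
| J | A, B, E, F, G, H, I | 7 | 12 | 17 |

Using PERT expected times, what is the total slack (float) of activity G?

te_A = (2 + 4·5 + 20)/6 = 42/6 = 7
te_B = (4 + 4·6 + 20)/6 = 48/6 = 8
te_C = (9 + 4·14 + 31)/6 = 96/6 = 16
te_D = (6 + 4·10 + 14)/6 = 60/6 = 10
te_E = (4 + 4·6 + 8)/6 = 36/6 = 6
te_F = (1 + 4·2 + 9)/6 = 18/6 = 3
te_G = (4 + 4·8 + 18)/6 = 54/6 = 9
te_H = (9 + 4·13 + 29)/6 = 90/6 = 15
te_I = (1 + 4·2 + 9)/6 = 18/6 = 3
te_J = (7 + 4·12 + 17)/6 = 72/6 = 12

Forward pass:
ES_A = 0; EF_A = 7
ES_B = 0; EF_B = 8
ES_C = 0; EF_C = 16
ES_D = 0; EF_D = 10
ES_E = max(EF_B=8, EF_C=16) = 16; EF_E = 16+6 = 22
ES_F = 16; EF_F = 16+3 = 19
ES_G = max(EF_A=7, EF_B=8) = 8; EF_G = 8+9 = 17
ES_H = 16; EF_H = 16+15 = 31
ES_I = max(EF_A=7, EF_D=10) = 10; EF_I = 10+3 = 13
ES_J = max(EF_A=7, EF_B=8, EF_E=22, EF_F=19, EF_G=17, EF_H=31, EF_I=13) = 31; EF_J = 31+12 = 43
Expected project duration μ = 43 weeks. Critical path: C → H → J.

Backward pass:
LF_J = 43; LS_J = 43−12 = 31
LF_I = LS_J = 31; LS_I = 31−3 = 28
LF_H = LS_J = 31; LS_H = 31−15 = 16
LF_G = LS_J = 31; LS_G = 31−9 = 22
LF_F = LS_J = 31; LS_F = 31−3 = 28
LF_E = LS_J = 31; LS_E = 31−6 = 25
LF_D = LS_I = 28; LS_D = 28−10 = 18
LF_C = min(LS_E=25, LS_F=28, LS_H=16) = 16; LS_C = 16−16 = 0
LF_B = min(LS_E=25, LS_G=22, LS_J=31) = 22; LS_B = 22−8 = 14
LF_A = min(LS_G=22, LS_I=28, LS_J=31) = 22; LS_A = 22−7 = 15
Slack_G = LS_G − ES_G = 22 − 8 = 14

14 weeks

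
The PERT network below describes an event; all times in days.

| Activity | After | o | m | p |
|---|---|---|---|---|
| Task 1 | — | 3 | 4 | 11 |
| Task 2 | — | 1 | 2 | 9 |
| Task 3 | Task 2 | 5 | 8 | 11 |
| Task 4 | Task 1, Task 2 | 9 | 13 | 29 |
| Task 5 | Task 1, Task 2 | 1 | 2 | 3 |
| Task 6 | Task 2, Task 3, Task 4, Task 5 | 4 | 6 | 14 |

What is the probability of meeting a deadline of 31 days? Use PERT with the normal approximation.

te_Task 1 = (3 + 4·4 + 11)/6 = 30/6 = 5; σ²_Task 1 = ((11−3)/6)² = 1.778
te_Task 2 = (1 + 4·2 + 9)/6 = 18/6 = 3; σ²_Task 2 = ((9−1)/6)² = 1.778
te_Task 3 = (5 + 4·8 + 11)/6 = 48/6 = 8; σ²_Task 3 = ((11−5)/6)² = 1.000
te_Task 4 = (9 + 4·13 + 29)/6 = 90/6 = 15; σ²_Task 4 = ((29−9)/6)² = 11.111
te_Task 5 = (1 + 4·2 + 3)/6 = 12/6 = 2; σ²_Task 5 = ((3−1)/6)² = 0.111
te_Task 6 = (4 + 4·6 + 14)/6 = 42/6 = 7; σ²_Task 6 = ((14−4)/6)² = 2.778

Forward pass:
ES_Task 1 = 0; EF_Task 1 = 5
ES_Task 2 = 0; EF_Task 2 = 3
ES_Task 3 = 3; EF_Task 3 = 3+8 = 11
ES_Task 4 = max(EF_Task 1=5, EF_Task 2=3) = 5; EF_Task 4 = 5+15 = 20
ES_Task 5 = max(EF_Task 1=5, EF_Task 2=3) = 5; EF_Task 5 = 5+2 = 7
ES_Task 6 = max(EF_Task 2=3, EF_Task 3=11, EF_Task 4=20, EF_Task 5=7) = 20; EF_Task 6 = 20+7 = 27
Expected project duration μ = 27 days. Critical path: Task 1 → Task 4 → Task 6.

Variance along critical path = 1.778 + 11.111 + 2.778 = 15.667; σ = √15.667 = 3.958 days.
Z = (31 − 27) / 3.958 = 1.011
P(T ≤ 31) = Φ(1.011) ≈ 0.844

0.844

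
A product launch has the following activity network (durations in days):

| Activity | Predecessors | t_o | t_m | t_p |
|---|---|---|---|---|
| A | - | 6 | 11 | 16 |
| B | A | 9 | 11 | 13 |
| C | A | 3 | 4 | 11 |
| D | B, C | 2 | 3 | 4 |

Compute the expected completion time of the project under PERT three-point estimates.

te_A = (6 + 4·11 + 16)/6 = 66/6 = 11
te_B = (9 + 4·11 + 13)/6 = 66/6 = 11
te_C = (3 + 4·4 + 11)/6 = 30/6 = 5
te_D = (2 + 4·3 + 4)/6 = 18/6 = 3

Forward pass:
ES_A = 0; EF_A = 11
ES_B = 11; EF_B = 11+11 = 22
ES_C = 11; EF_C = 11+5 = 16
ES_D = max(EF_B=22, EF_C=16) = 22; EF_D = 22+3 = 25
Expected project duration μ = 25 days. Critical path: A → B → D.

25 days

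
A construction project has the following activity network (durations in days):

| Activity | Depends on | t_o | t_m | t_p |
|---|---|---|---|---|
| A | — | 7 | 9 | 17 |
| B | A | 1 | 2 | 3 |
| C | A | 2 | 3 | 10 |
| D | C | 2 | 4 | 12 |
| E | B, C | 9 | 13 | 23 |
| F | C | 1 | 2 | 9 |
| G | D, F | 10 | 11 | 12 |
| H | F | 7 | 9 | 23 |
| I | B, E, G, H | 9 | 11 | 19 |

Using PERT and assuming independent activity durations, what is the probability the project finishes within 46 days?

te_A = (7 + 4·9 + 17)/6 = 60/6 = 10; σ²_A = ((17−7)/6)² = 2.778
te_B = (1 + 4·2 + 3)/6 = 12/6 = 2; σ²_B = ((3−1)/6)² = 0.111
te_C = (2 + 4·3 + 10)/6 = 24/6 = 4; σ²_C = ((10−2)/6)² = 1.778
te_D = (2 + 4·4 + 12)/6 = 30/6 = 5; σ²_D = ((12−2)/6)² = 2.778
te_E = (9 + 4·13 + 23)/6 = 84/6 = 14; σ²_E = ((23−9)/6)² = 5.444
te_F = (1 + 4·2 + 9)/6 = 18/6 = 3; σ²_F = ((9−1)/6)² = 1.778
te_G = (10 + 4·11 + 12)/6 = 66/6 = 11; σ²_G = ((12−10)/6)² = 0.111
te_H = (7 + 4·9 + 23)/6 = 66/6 = 11; σ²_H = ((23−7)/6)² = 7.111
te_I = (9 + 4·11 + 19)/6 = 72/6 = 12; σ²_I = ((19−9)/6)² = 2.778

Forward pass:
ES_A = 0; EF_A = 10
ES_B = 10; EF_B = 10+2 = 12
ES_C = 10; EF_C = 10+4 = 14
ES_D = 14; EF_D = 14+5 = 19
ES_E = max(EF_B=12, EF_C=14) = 14; EF_E = 14+14 = 28
ES_F = 14; EF_F = 14+3 = 17
ES_G = max(EF_D=19, EF_F=17) = 19; EF_G = 19+11 = 30
ES_H = 17; EF_H = 17+11 = 28
ES_I = max(EF_B=12, EF_E=28, EF_G=30, EF_H=28) = 30; EF_I = 30+12 = 42
Expected project duration μ = 42 days. Critical path: A → C → D → G → I.

Variance along critical path = 2.778 + 1.778 + 2.778 + 0.111 + 2.778 = 10.222; σ = √10.222 = 3.197 days.
Z = (46 − 42) / 3.197 = 1.251
P(T ≤ 46) = Φ(1.251) ≈ 0.895

0.895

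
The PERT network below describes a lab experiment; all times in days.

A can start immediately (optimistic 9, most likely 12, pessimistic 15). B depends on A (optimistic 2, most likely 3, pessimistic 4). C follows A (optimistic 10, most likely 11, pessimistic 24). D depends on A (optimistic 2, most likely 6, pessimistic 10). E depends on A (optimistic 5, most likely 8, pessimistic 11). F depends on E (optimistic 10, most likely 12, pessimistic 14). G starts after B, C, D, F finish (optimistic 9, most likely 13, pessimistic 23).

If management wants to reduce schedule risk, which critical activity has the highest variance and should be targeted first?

G

te_A = (9 + 4·12 + 15)/6 = 72/6 = 12; σ²_A = ((15−9)/6)² = 1.000
te_B = (2 + 4·3 + 4)/6 = 18/6 = 3; σ²_B = ((4−2)/6)² = 0.111
te_C = (10 + 4·11 + 24)/6 = 78/6 = 13; σ²_C = ((24−10)/6)² = 5.444
te_D = (2 + 4·6 + 10)/6 = 36/6 = 6; σ²_D = ((10−2)/6)² = 1.778
te_E = (5 + 4·8 + 11)/6 = 48/6 = 8; σ²_E = ((11−5)/6)² = 1.000
te_F = (10 + 4·12 + 14)/6 = 72/6 = 12; σ²_F = ((14−10)/6)² = 0.444
te_G = (9 + 4·13 + 23)/6 = 84/6 = 14; σ²_G = ((23−9)/6)² = 5.444

Forward pass:
ES_A = 0; EF_A = 12
ES_B = 12; EF_B = 12+3 = 15
ES_C = 12; EF_C = 12+13 = 25
ES_D = 12; EF_D = 12+6 = 18
ES_E = 12; EF_E = 12+8 = 20
ES_F = 20; EF_F = 20+12 = 32
ES_G = max(EF_B=15, EF_C=25, EF_D=18, EF_F=32) = 32; EF_G = 32+14 = 46
Expected project duration μ = 46 days. Critical path: A → E → F → G.

Variances on critical path: σ²_A=1.000, σ²_E=1.000, σ²_F=0.444, σ²_G=5.444.
Largest is σ²_G = 5.444.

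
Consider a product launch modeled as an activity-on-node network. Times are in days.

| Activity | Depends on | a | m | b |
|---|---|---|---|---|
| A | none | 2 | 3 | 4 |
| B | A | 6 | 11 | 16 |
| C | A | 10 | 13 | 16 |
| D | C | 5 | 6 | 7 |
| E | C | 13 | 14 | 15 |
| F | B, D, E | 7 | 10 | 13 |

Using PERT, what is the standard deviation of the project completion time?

te_A = (2 + 4·3 + 4)/6 = 18/6 = 3; σ²_A = ((4−2)/6)² = 0.111
te_B = (6 + 4·11 + 16)/6 = 66/6 = 11; σ²_B = ((16−6)/6)² = 2.778
te_C = (10 + 4·13 + 16)/6 = 78/6 = 13; σ²_C = ((16−10)/6)² = 1.000
te_D = (5 + 4·6 + 7)/6 = 36/6 = 6; σ²_D = ((7−5)/6)² = 0.111
te_E = (13 + 4·14 + 15)/6 = 84/6 = 14; σ²_E = ((15−13)/6)² = 0.111
te_F = (7 + 4·10 + 13)/6 = 60/6 = 10; σ²_F = ((13−7)/6)² = 1.000

Forward pass:
ES_A = 0; EF_A = 3
ES_B = 3; EF_B = 3+11 = 14
ES_C = 3; EF_C = 3+13 = 16
ES_D = 16; EF_D = 16+6 = 22
ES_E = 16; EF_E = 16+14 = 30
ES_F = max(EF_B=14, EF_D=22, EF_E=30) = 30; EF_F = 30+10 = 40
Expected project duration μ = 40 days. Critical path: A → C → E → F.

Variance along critical path = 0.111 + 1.000 + 0.111 + 1.000 = 2.222
σ = √2.222 = 1.491 days

1.49 days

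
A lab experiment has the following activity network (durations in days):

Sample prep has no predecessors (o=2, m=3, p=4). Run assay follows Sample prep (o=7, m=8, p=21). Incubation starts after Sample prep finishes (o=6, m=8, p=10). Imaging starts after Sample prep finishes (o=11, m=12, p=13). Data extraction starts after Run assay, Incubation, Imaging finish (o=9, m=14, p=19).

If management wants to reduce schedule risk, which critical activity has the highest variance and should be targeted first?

te_Sample prep = (2 + 4·3 + 4)/6 = 18/6 = 3; σ²_Sample prep = ((4−2)/6)² = 0.111
te_Run assay = (7 + 4·8 + 21)/6 = 60/6 = 10; σ²_Run assay = ((21−7)/6)² = 5.444
te_Incubation = (6 + 4·8 + 10)/6 = 48/6 = 8; σ²_Incubation = ((10−6)/6)² = 0.444
te_Imaging = (11 + 4·12 + 13)/6 = 72/6 = 12; σ²_Imaging = ((13−11)/6)² = 0.111
te_Data extraction = (9 + 4·14 + 19)/6 = 84/6 = 14; σ²_Data extraction = ((19−9)/6)² = 2.778

Forward pass:
ES_Sample prep = 0; EF_Sample prep = 3
ES_Run assay = 3; EF_Run assay = 3+10 = 13
ES_Incubation = 3; EF_Incubation = 3+8 = 11
ES_Imaging = 3; EF_Imaging = 3+12 = 15
ES_Data extraction = max(EF_Run assay=13, EF_Incubation=11, EF_Imaging=15) = 15; EF_Data extraction = 15+14 = 29
Expected project duration μ = 29 days. Critical path: Sample prep → Imaging → Data extraction.

Variances on critical path: σ²_Sample prep=0.111, σ²_Imaging=0.111, σ²_Data extraction=2.778.
Largest is σ²_Data extraction = 2.778.

Data extraction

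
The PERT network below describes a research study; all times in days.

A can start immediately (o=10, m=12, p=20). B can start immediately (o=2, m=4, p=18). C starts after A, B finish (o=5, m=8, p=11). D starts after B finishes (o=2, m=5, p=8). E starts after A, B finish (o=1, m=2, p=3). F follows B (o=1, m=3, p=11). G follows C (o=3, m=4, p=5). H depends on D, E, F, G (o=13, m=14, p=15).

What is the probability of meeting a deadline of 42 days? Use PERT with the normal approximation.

0.933

te_A = (10 + 4·12 + 20)/6 = 78/6 = 13; σ²_A = ((20−10)/6)² = 2.778
te_B = (2 + 4·4 + 18)/6 = 36/6 = 6; σ²_B = ((18−2)/6)² = 7.111
te_C = (5 + 4·8 + 11)/6 = 48/6 = 8; σ²_C = ((11−5)/6)² = 1.000
te_D = (2 + 4·5 + 8)/6 = 30/6 = 5; σ²_D = ((8−2)/6)² = 1.000
te_E = (1 + 4·2 + 3)/6 = 12/6 = 2; σ²_E = ((3−1)/6)² = 0.111
te_F = (1 + 4·3 + 11)/6 = 24/6 = 4; σ²_F = ((11−1)/6)² = 2.778
te_G = (3 + 4·4 + 5)/6 = 24/6 = 4; σ²_G = ((5−3)/6)² = 0.111
te_H = (13 + 4·14 + 15)/6 = 84/6 = 14; σ²_H = ((15−13)/6)² = 0.111

Forward pass:
ES_A = 0; EF_A = 13
ES_B = 0; EF_B = 6
ES_C = max(EF_A=13, EF_B=6) = 13; EF_C = 13+8 = 21
ES_D = 6; EF_D = 6+5 = 11
ES_E = max(EF_A=13, EF_B=6) = 13; EF_E = 13+2 = 15
ES_F = 6; EF_F = 6+4 = 10
ES_G = 21; EF_G = 21+4 = 25
ES_H = max(EF_D=11, EF_E=15, EF_F=10, EF_G=25) = 25; EF_H = 25+14 = 39
Expected project duration μ = 39 days. Critical path: A → C → G → H.

Variance along critical path = 2.778 + 1.000 + 0.111 + 0.111 = 4.000; σ = √4.000 = 2.000 days.
Z = (42 − 39) / 2.000 = 1.500
P(T ≤ 42) = Φ(1.500) ≈ 0.933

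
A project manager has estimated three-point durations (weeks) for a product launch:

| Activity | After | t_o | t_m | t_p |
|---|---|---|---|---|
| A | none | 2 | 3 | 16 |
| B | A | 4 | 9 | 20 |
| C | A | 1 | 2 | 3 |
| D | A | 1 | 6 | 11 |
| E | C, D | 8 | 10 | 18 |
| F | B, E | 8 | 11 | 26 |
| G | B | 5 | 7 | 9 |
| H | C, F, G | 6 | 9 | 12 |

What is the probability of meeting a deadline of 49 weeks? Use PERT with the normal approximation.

0.862

te_A = (2 + 4·3 + 16)/6 = 30/6 = 5; σ²_A = ((16−2)/6)² = 5.444
te_B = (4 + 4·9 + 20)/6 = 60/6 = 10; σ²_B = ((20−4)/6)² = 7.111
te_C = (1 + 4·2 + 3)/6 = 12/6 = 2; σ²_C = ((3−1)/6)² = 0.111
te_D = (1 + 4·6 + 11)/6 = 36/6 = 6; σ²_D = ((11−1)/6)² = 2.778
te_E = (8 + 4·10 + 18)/6 = 66/6 = 11; σ²_E = ((18−8)/6)² = 2.778
te_F = (8 + 4·11 + 26)/6 = 78/6 = 13; σ²_F = ((26−8)/6)² = 9.000
te_G = (5 + 4·7 + 9)/6 = 42/6 = 7; σ²_G = ((9−5)/6)² = 0.444
te_H = (6 + 4·9 + 12)/6 = 54/6 = 9; σ²_H = ((12−6)/6)² = 1.000

Forward pass:
ES_A = 0; EF_A = 5
ES_B = 5; EF_B = 5+10 = 15
ES_C = 5; EF_C = 5+2 = 7
ES_D = 5; EF_D = 5+6 = 11
ES_E = max(EF_C=7, EF_D=11) = 11; EF_E = 11+11 = 22
ES_F = max(EF_B=15, EF_E=22) = 22; EF_F = 22+13 = 35
ES_G = 15; EF_G = 15+7 = 22
ES_H = max(EF_C=7, EF_F=35, EF_G=22) = 35; EF_H = 35+9 = 44
Expected project duration μ = 44 weeks. Critical path: A → D → E → F → H.

Variance along critical path = 5.444 + 2.778 + 2.778 + 9.000 + 1.000 = 21.000; σ = √21.000 = 4.583 weeks.
Z = (49 − 44) / 4.583 = 1.091
P(T ≤ 49) = Φ(1.091) ≈ 0.862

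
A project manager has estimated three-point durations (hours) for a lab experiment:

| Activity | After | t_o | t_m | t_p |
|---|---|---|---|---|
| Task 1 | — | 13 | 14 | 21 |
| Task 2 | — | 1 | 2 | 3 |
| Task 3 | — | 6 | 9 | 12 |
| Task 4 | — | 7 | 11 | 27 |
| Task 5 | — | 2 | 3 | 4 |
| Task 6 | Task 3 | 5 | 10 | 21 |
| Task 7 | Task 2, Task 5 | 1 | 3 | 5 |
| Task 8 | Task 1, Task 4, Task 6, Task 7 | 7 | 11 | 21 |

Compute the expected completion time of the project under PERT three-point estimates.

32 hours

te_Task 1 = (13 + 4·14 + 21)/6 = 90/6 = 15
te_Task 2 = (1 + 4·2 + 3)/6 = 12/6 = 2
te_Task 3 = (6 + 4·9 + 12)/6 = 54/6 = 9
te_Task 4 = (7 + 4·11 + 27)/6 = 78/6 = 13
te_Task 5 = (2 + 4·3 + 4)/6 = 18/6 = 3
te_Task 6 = (5 + 4·10 + 21)/6 = 66/6 = 11
te_Task 7 = (1 + 4·3 + 5)/6 = 18/6 = 3
te_Task 8 = (7 + 4·11 + 21)/6 = 72/6 = 12

Forward pass:
ES_Task 1 = 0; EF_Task 1 = 15
ES_Task 2 = 0; EF_Task 2 = 2
ES_Task 3 = 0; EF_Task 3 = 9
ES_Task 4 = 0; EF_Task 4 = 13
ES_Task 5 = 0; EF_Task 5 = 3
ES_Task 6 = 9; EF_Task 6 = 9+11 = 20
ES_Task 7 = max(EF_Task 2=2, EF_Task 5=3) = 3; EF_Task 7 = 3+3 = 6
ES_Task 8 = max(EF_Task 1=15, EF_Task 4=13, EF_Task 6=20, EF_Task 7=6) = 20; EF_Task 8 = 20+12 = 32
Expected project duration μ = 32 hours. Critical path: Task 3 → Task 6 → Task 8.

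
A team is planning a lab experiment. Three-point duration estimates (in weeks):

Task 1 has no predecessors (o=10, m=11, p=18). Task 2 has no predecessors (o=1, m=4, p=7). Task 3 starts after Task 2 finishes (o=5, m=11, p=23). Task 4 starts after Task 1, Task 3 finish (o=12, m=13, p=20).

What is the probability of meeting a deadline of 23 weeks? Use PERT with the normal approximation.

0.021

te_Task 1 = (10 + 4·11 + 18)/6 = 72/6 = 12; σ²_Task 1 = ((18−10)/6)² = 1.778
te_Task 2 = (1 + 4·4 + 7)/6 = 24/6 = 4; σ²_Task 2 = ((7−1)/6)² = 1.000
te_Task 3 = (5 + 4·11 + 23)/6 = 72/6 = 12; σ²_Task 3 = ((23−5)/6)² = 9.000
te_Task 4 = (12 + 4·13 + 20)/6 = 84/6 = 14; σ²_Task 4 = ((20−12)/6)² = 1.778

Forward pass:
ES_Task 1 = 0; EF_Task 1 = 12
ES_Task 2 = 0; EF_Task 2 = 4
ES_Task 3 = 4; EF_Task 3 = 4+12 = 16
ES_Task 4 = max(EF_Task 1=12, EF_Task 3=16) = 16; EF_Task 4 = 16+14 = 30
Expected project duration μ = 30 weeks. Critical path: Task 2 → Task 3 → Task 4.

Variance along critical path = 1.000 + 9.000 + 1.778 = 11.778; σ = √11.778 = 3.432 weeks.
Z = (23 − 30) / 3.432 = -2.040
P(T ≤ 23) = Φ(-2.040) ≈ 0.021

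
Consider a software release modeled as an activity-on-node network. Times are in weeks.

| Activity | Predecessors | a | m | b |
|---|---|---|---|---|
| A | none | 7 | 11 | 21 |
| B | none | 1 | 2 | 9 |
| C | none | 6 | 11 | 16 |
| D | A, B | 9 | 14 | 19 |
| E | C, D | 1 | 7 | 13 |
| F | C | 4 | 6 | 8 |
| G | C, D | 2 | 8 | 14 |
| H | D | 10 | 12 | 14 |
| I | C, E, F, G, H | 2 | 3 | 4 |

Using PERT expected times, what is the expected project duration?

41 weeks

te_A = (7 + 4·11 + 21)/6 = 72/6 = 12
te_B = (1 + 4·2 + 9)/6 = 18/6 = 3
te_C = (6 + 4·11 + 16)/6 = 66/6 = 11
te_D = (9 + 4·14 + 19)/6 = 84/6 = 14
te_E = (1 + 4·7 + 13)/6 = 42/6 = 7
te_F = (4 + 4·6 + 8)/6 = 36/6 = 6
te_G = (2 + 4·8 + 14)/6 = 48/6 = 8
te_H = (10 + 4·12 + 14)/6 = 72/6 = 12
te_I = (2 + 4·3 + 4)/6 = 18/6 = 3

Forward pass:
ES_A = 0; EF_A = 12
ES_B = 0; EF_B = 3
ES_C = 0; EF_C = 11
ES_D = max(EF_A=12, EF_B=3) = 12; EF_D = 12+14 = 26
ES_E = max(EF_C=11, EF_D=26) = 26; EF_E = 26+7 = 33
ES_F = 11; EF_F = 11+6 = 17
ES_G = max(EF_C=11, EF_D=26) = 26; EF_G = 26+8 = 34
ES_H = 26; EF_H = 26+12 = 38
ES_I = max(EF_C=11, EF_E=33, EF_F=17, EF_G=34, EF_H=38) = 38; EF_I = 38+3 = 41
Expected project duration μ = 41 weeks. Critical path: A → D → H → I.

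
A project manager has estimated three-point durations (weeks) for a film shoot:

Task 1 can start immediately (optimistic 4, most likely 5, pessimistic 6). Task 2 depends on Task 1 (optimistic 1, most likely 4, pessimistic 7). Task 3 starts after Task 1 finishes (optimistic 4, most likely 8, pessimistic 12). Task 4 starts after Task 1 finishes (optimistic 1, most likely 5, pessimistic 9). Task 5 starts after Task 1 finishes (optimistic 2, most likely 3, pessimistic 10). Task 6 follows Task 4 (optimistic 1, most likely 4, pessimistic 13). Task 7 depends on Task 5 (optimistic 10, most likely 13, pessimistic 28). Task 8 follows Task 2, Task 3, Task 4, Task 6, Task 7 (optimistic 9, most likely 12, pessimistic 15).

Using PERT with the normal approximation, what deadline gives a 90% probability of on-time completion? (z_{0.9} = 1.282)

40.4 weeks

te_Task 1 = (4 + 4·5 + 6)/6 = 30/6 = 5; σ²_Task 1 = ((6−4)/6)² = 0.111
te_Task 2 = (1 + 4·4 + 7)/6 = 24/6 = 4; σ²_Task 2 = ((7−1)/6)² = 1.000
te_Task 3 = (4 + 4·8 + 12)/6 = 48/6 = 8; σ²_Task 3 = ((12−4)/6)² = 1.778
te_Task 4 = (1 + 4·5 + 9)/6 = 30/6 = 5; σ²_Task 4 = ((9−1)/6)² = 1.778
te_Task 5 = (2 + 4·3 + 10)/6 = 24/6 = 4; σ²_Task 5 = ((10−2)/6)² = 1.778
te_Task 6 = (1 + 4·4 + 13)/6 = 30/6 = 5; σ²_Task 6 = ((13−1)/6)² = 4.000
te_Task 7 = (10 + 4·13 + 28)/6 = 90/6 = 15; σ²_Task 7 = ((28−10)/6)² = 9.000
te_Task 8 = (9 + 4·12 + 15)/6 = 72/6 = 12; σ²_Task 8 = ((15−9)/6)² = 1.000

Forward pass:
ES_Task 1 = 0; EF_Task 1 = 5
ES_Task 2 = 5; EF_Task 2 = 5+4 = 9
ES_Task 3 = 5; EF_Task 3 = 5+8 = 13
ES_Task 4 = 5; EF_Task 4 = 5+5 = 10
ES_Task 5 = 5; EF_Task 5 = 5+4 = 9
ES_Task 6 = 10; EF_Task 6 = 10+5 = 15
ES_Task 7 = 9; EF_Task 7 = 9+15 = 24
ES_Task 8 = max(EF_Task 2=9, EF_Task 3=13, EF_Task 4=10, EF_Task 6=15, EF_Task 7=24) = 24; EF_Task 8 = 24+12 = 36
Expected project duration μ = 36 weeks. Critical path: Task 1 → Task 5 → Task 7 → Task 8.

Variance along critical path = 0.111 + 1.778 + 9.000 + 1.000 = 11.889; σ = 3.448 weeks.
D = μ + z·σ = 36 + 1.282·3.448 = 40.4 weeks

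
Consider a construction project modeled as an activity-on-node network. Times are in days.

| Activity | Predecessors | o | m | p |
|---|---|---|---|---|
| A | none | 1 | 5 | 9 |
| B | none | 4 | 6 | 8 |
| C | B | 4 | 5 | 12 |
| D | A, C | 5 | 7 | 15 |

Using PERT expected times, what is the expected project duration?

20 days

te_A = (1 + 4·5 + 9)/6 = 30/6 = 5
te_B = (4 + 4·6 + 8)/6 = 36/6 = 6
te_C = (4 + 4·5 + 12)/6 = 36/6 = 6
te_D = (5 + 4·7 + 15)/6 = 48/6 = 8

Forward pass:
ES_A = 0; EF_A = 5
ES_B = 0; EF_B = 6
ES_C = 6; EF_C = 6+6 = 12
ES_D = max(EF_A=5, EF_C=12) = 12; EF_D = 12+8 = 20
Expected project duration μ = 20 days. Critical path: B → C → D.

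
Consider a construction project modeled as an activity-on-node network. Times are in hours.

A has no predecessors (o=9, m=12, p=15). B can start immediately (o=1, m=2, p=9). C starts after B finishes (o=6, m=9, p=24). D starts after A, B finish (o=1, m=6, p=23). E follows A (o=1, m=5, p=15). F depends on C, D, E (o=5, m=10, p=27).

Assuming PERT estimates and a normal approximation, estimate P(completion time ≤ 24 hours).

te_A = (9 + 4·12 + 15)/6 = 72/6 = 12; σ²_A = ((15−9)/6)² = 1.000
te_B = (1 + 4·2 + 9)/6 = 18/6 = 3; σ²_B = ((9−1)/6)² = 1.778
te_C = (6 + 4·9 + 24)/6 = 66/6 = 11; σ²_C = ((24−6)/6)² = 9.000
te_D = (1 + 4·6 + 23)/6 = 48/6 = 8; σ²_D = ((23−1)/6)² = 13.444
te_E = (1 + 4·5 + 15)/6 = 36/6 = 6; σ²_E = ((15−1)/6)² = 5.444
te_F = (5 + 4·10 + 27)/6 = 72/6 = 12; σ²_F = ((27−5)/6)² = 13.444

Forward pass:
ES_A = 0; EF_A = 12
ES_B = 0; EF_B = 3
ES_C = 3; EF_C = 3+11 = 14
ES_D = max(EF_A=12, EF_B=3) = 12; EF_D = 12+8 = 20
ES_E = 12; EF_E = 12+6 = 18
ES_F = max(EF_C=14, EF_D=20, EF_E=18) = 20; EF_F = 20+12 = 32
Expected project duration μ = 32 hours. Critical path: A → D → F.

Variance along critical path = 1.000 + 13.444 + 13.444 = 27.889; σ = √27.889 = 5.281 hours.
Z = (24 − 32) / 5.281 = -1.515
P(T ≤ 24) = Φ(-1.515) ≈ 0.065

0.065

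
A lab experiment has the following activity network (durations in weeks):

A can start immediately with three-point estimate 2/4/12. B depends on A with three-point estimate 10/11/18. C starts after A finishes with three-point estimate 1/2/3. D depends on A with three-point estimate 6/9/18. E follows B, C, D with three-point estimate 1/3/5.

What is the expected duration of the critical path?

te_A = (2 + 4·4 + 12)/6 = 30/6 = 5
te_B = (10 + 4·11 + 18)/6 = 72/6 = 12
te_C = (1 + 4·2 + 3)/6 = 12/6 = 2
te_D = (6 + 4·9 + 18)/6 = 60/6 = 10
te_E = (1 + 4·3 + 5)/6 = 18/6 = 3

Forward pass:
ES_A = 0; EF_A = 5
ES_B = 5; EF_B = 5+12 = 17
ES_C = 5; EF_C = 5+2 = 7
ES_D = 5; EF_D = 5+10 = 15
ES_E = max(EF_B=17, EF_C=7, EF_D=15) = 17; EF_E = 17+3 = 20
Expected project duration μ = 20 weeks. Critical path: A → B → E.

20 weeks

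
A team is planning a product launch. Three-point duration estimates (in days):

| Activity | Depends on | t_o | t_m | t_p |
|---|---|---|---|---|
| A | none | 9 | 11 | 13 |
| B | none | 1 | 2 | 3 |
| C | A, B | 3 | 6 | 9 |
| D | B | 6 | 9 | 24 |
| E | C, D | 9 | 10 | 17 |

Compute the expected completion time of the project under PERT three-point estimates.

28 days

te_A = (9 + 4·11 + 13)/6 = 66/6 = 11
te_B = (1 + 4·2 + 3)/6 = 12/6 = 2
te_C = (3 + 4·6 + 9)/6 = 36/6 = 6
te_D = (6 + 4·9 + 24)/6 = 66/6 = 11
te_E = (9 + 4·10 + 17)/6 = 66/6 = 11

Forward pass:
ES_A = 0; EF_A = 11
ES_B = 0; EF_B = 2
ES_C = max(EF_A=11, EF_B=2) = 11; EF_C = 11+6 = 17
ES_D = 2; EF_D = 2+11 = 13
ES_E = max(EF_C=17, EF_D=13) = 17; EF_E = 17+11 = 28
Expected project duration μ = 28 days. Critical path: A → C → E.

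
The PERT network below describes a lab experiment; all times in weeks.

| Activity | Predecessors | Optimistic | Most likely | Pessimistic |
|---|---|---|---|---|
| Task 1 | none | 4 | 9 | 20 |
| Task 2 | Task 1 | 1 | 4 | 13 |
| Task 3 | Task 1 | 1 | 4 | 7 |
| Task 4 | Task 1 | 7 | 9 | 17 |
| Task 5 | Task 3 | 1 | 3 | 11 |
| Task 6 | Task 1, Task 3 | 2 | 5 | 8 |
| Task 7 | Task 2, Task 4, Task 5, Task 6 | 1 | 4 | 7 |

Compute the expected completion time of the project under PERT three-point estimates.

24 weeks

te_Task 1 = (4 + 4·9 + 20)/6 = 60/6 = 10
te_Task 2 = (1 + 4·4 + 13)/6 = 30/6 = 5
te_Task 3 = (1 + 4·4 + 7)/6 = 24/6 = 4
te_Task 4 = (7 + 4·9 + 17)/6 = 60/6 = 10
te_Task 5 = (1 + 4·3 + 11)/6 = 24/6 = 4
te_Task 6 = (2 + 4·5 + 8)/6 = 30/6 = 5
te_Task 7 = (1 + 4·4 + 7)/6 = 24/6 = 4

Forward pass:
ES_Task 1 = 0; EF_Task 1 = 10
ES_Task 2 = 10; EF_Task 2 = 10+5 = 15
ES_Task 3 = 10; EF_Task 3 = 10+4 = 14
ES_Task 4 = 10; EF_Task 4 = 10+10 = 20
ES_Task 5 = 14; EF_Task 5 = 14+4 = 18
ES_Task 6 = max(EF_Task 1=10, EF_Task 3=14) = 14; EF_Task 6 = 14+5 = 19
ES_Task 7 = max(EF_Task 2=15, EF_Task 4=20, EF_Task 5=18, EF_Task 6=19) = 20; EF_Task 7 = 20+4 = 24
Expected project duration μ = 24 weeks. Critical path: Task 1 → Task 4 → Task 7.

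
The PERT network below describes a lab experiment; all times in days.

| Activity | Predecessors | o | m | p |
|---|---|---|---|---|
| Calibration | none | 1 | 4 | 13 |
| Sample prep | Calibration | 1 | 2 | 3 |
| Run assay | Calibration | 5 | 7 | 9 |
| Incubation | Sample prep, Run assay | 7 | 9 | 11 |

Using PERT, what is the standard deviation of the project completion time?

te_Calibration = (1 + 4·4 + 13)/6 = 30/6 = 5; σ²_Calibration = ((13−1)/6)² = 4.000
te_Sample prep = (1 + 4·2 + 3)/6 = 12/6 = 2; σ²_Sample prep = ((3−1)/6)² = 0.111
te_Run assay = (5 + 4·7 + 9)/6 = 42/6 = 7; σ²_Run assay = ((9−5)/6)² = 0.444
te_Incubation = (7 + 4·9 + 11)/6 = 54/6 = 9; σ²_Incubation = ((11−7)/6)² = 0.444

Forward pass:
ES_Calibration = 0; EF_Calibration = 5
ES_Sample prep = 5; EF_Sample prep = 5+2 = 7
ES_Run assay = 5; EF_Run assay = 5+7 = 12
ES_Incubation = max(EF_Sample prep=7, EF_Run assay=12) = 12; EF_Incubation = 12+9 = 21
Expected project duration μ = 21 days. Critical path: Calibration → Run assay → Incubation.

Variance along critical path = 4.000 + 0.444 + 0.444 = 4.889
σ = √4.889 = 2.211 days

2.21 days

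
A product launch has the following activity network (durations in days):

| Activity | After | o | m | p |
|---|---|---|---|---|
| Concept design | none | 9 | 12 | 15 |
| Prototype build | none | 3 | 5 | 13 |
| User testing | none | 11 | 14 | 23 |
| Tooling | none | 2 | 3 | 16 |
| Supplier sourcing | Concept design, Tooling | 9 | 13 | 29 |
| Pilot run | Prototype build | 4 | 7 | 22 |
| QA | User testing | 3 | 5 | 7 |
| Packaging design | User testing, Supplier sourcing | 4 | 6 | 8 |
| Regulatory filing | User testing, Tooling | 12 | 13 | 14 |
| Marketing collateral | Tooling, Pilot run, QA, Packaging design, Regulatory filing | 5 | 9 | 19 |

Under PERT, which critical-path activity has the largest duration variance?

Supplier sourcing

te_Concept design = (9 + 4·12 + 15)/6 = 72/6 = 12; σ²_Concept design = ((15−9)/6)² = 1.000
te_Prototype build = (3 + 4·5 + 13)/6 = 36/6 = 6; σ²_Prototype build = ((13−3)/6)² = 2.778
te_User testing = (11 + 4·14 + 23)/6 = 90/6 = 15; σ²_User testing = ((23−11)/6)² = 4.000
te_Tooling = (2 + 4·3 + 16)/6 = 30/6 = 5; σ²_Tooling = ((16−2)/6)² = 5.444
te_Supplier sourcing = (9 + 4·13 + 29)/6 = 90/6 = 15; σ²_Supplier sourcing = ((29−9)/6)² = 11.111
te_Pilot run = (4 + 4·7 + 22)/6 = 54/6 = 9; σ²_Pilot run = ((22−4)/6)² = 9.000
te_QA = (3 + 4·5 + 7)/6 = 30/6 = 5; σ²_QA = ((7−3)/6)² = 0.444
te_Packaging design = (4 + 4·6 + 8)/6 = 36/6 = 6; σ²_Packaging design = ((8−4)/6)² = 0.444
te_Regulatory filing = (12 + 4·13 + 14)/6 = 78/6 = 13; σ²_Regulatory filing = ((14−12)/6)² = 0.111
te_Marketing collateral = (5 + 4·9 + 19)/6 = 60/6 = 10; σ²_Marketing collateral = ((19−5)/6)² = 5.444

Forward pass:
ES_Concept design = 0; EF_Concept design = 12
ES_Prototype build = 0; EF_Prototype build = 6
ES_User testing = 0; EF_User testing = 15
ES_Tooling = 0; EF_Tooling = 5
ES_Supplier sourcing = max(EF_Concept design=12, EF_Tooling=5) = 12; EF_Supplier sourcing = 12+15 = 27
ES_Pilot run = 6; EF_Pilot run = 6+9 = 15
ES_QA = 15; EF_QA = 15+5 = 20
ES_Packaging design = max(EF_User testing=15, EF_Supplier sourcing=27) = 27; EF_Packaging design = 27+6 = 33
ES_Regulatory filing = max(EF_User testing=15, EF_Tooling=5) = 15; EF_Regulatory filing = 15+13 = 28
ES_Marketing collateral = max(EF_Tooling=5, EF_Pilot run=15, EF_QA=20, EF_Packaging design=33, EF_Regulatory filing=28) = 33; EF_Marketing collateral = 33+10 = 43
Expected project duration μ = 43 days. Critical path: Concept design → Supplier sourcing → Packaging design → Marketing collateral.

Variances on critical path: σ²_Concept design=1.000, σ²_Supplier sourcing=11.111, σ²_Packaging design=0.444, σ²_Marketing collateral=5.444.
Largest is σ²_Supplier sourcing = 11.111.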